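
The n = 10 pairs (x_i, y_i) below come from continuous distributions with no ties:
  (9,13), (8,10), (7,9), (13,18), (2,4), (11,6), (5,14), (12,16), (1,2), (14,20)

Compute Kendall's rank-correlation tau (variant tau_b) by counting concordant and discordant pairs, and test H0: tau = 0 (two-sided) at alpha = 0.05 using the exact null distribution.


Step 1: Enumerate the 45 unordered pairs (i,j) with i<j and classify each by sign(x_j-x_i) * sign(y_j-y_i).
  (1,2):dx=-1,dy=-3->C; (1,3):dx=-2,dy=-4->C; (1,4):dx=+4,dy=+5->C; (1,5):dx=-7,dy=-9->C
  (1,6):dx=+2,dy=-7->D; (1,7):dx=-4,dy=+1->D; (1,8):dx=+3,dy=+3->C; (1,9):dx=-8,dy=-11->C
  (1,10):dx=+5,dy=+7->C; (2,3):dx=-1,dy=-1->C; (2,4):dx=+5,dy=+8->C; (2,5):dx=-6,dy=-6->C
  (2,6):dx=+3,dy=-4->D; (2,7):dx=-3,dy=+4->D; (2,8):dx=+4,dy=+6->C; (2,9):dx=-7,dy=-8->C
  (2,10):dx=+6,dy=+10->C; (3,4):dx=+6,dy=+9->C; (3,5):dx=-5,dy=-5->C; (3,6):dx=+4,dy=-3->D
  (3,7):dx=-2,dy=+5->D; (3,8):dx=+5,dy=+7->C; (3,9):dx=-6,dy=-7->C; (3,10):dx=+7,dy=+11->C
  (4,5):dx=-11,dy=-14->C; (4,6):dx=-2,dy=-12->C; (4,7):dx=-8,dy=-4->C; (4,8):dx=-1,dy=-2->C
  (4,9):dx=-12,dy=-16->C; (4,10):dx=+1,dy=+2->C; (5,6):dx=+9,dy=+2->C; (5,7):dx=+3,dy=+10->C
  (5,8):dx=+10,dy=+12->C; (5,9):dx=-1,dy=-2->C; (5,10):dx=+12,dy=+16->C; (6,7):dx=-6,dy=+8->D
  (6,8):dx=+1,dy=+10->C; (6,9):dx=-10,dy=-4->C; (6,10):dx=+3,dy=+14->C; (7,8):dx=+7,dy=+2->C
  (7,9):dx=-4,dy=-12->C; (7,10):dx=+9,dy=+6->C; (8,9):dx=-11,dy=-14->C; (8,10):dx=+2,dy=+4->C
  (9,10):dx=+13,dy=+18->C
Step 2: C = 38, D = 7, total pairs = 45.
Step 3: tau = (C - D)/(n(n-1)/2) = (38 - 7)/45 = 0.688889.
Step 4: Exact two-sided p-value (enumerate n! = 3628800 permutations of y under H0): p = 0.004687.
Step 5: alpha = 0.05. reject H0.

tau_b = 0.6889 (C=38, D=7), p = 0.004687, reject H0.


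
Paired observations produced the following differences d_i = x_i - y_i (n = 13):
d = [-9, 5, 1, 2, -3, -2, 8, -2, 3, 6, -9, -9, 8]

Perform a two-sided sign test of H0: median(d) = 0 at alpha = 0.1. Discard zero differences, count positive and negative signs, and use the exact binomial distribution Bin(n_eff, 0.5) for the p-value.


Step 1: Discard zero differences. Original n = 13; n_eff = number of nonzero differences = 13.
Nonzero differences (with sign): -9, +5, +1, +2, -3, -2, +8, -2, +3, +6, -9, -9, +8
Step 2: Count signs: positive = 7, negative = 6.
Step 3: Under H0: P(positive) = 0.5, so the number of positives S ~ Bin(13, 0.5).
Step 4: Two-sided exact p-value = sum of Bin(13,0.5) probabilities at or below the observed probability = 1.000000.
Step 5: alpha = 0.1. fail to reject H0.

n_eff = 13, pos = 7, neg = 6, p = 1.000000, fail to reject H0.


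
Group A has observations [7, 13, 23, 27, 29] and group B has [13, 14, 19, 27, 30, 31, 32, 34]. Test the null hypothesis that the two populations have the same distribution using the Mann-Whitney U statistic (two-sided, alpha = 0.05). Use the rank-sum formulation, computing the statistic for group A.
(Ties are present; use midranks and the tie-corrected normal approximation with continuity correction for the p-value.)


Step 1: Combine and sort all 13 observations; assign midranks.
sorted (value, group): (7,X), (13,X), (13,Y), (14,Y), (19,Y), (23,X), (27,X), (27,Y), (29,X), (30,Y), (31,Y), (32,Y), (34,Y)
ranks: 7->1, 13->2.5, 13->2.5, 14->4, 19->5, 23->6, 27->7.5, 27->7.5, 29->9, 30->10, 31->11, 32->12, 34->13
Step 2: Rank sum for X: R1 = 1 + 2.5 + 6 + 7.5 + 9 = 26.
Step 3: U_X = R1 - n1(n1+1)/2 = 26 - 5*6/2 = 26 - 15 = 11.
       U_Y = n1*n2 - U_X = 40 - 11 = 29.
Step 4: Ties are present, so use the tie-corrected normal approximation (with continuity correction) for the p-value.
Step 5: p-value = 0.212139; compare to alpha = 0.05. fail to reject H0.

U_X = 11, p = 0.212139, fail to reject H0 at alpha = 0.05.


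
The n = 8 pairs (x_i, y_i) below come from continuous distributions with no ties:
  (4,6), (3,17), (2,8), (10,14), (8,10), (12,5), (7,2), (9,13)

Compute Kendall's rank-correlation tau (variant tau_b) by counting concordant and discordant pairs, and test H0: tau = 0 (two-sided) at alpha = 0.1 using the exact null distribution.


Step 1: Enumerate the 28 unordered pairs (i,j) with i<j and classify each by sign(x_j-x_i) * sign(y_j-y_i).
  (1,2):dx=-1,dy=+11->D; (1,3):dx=-2,dy=+2->D; (1,4):dx=+6,dy=+8->C; (1,5):dx=+4,dy=+4->C
  (1,6):dx=+8,dy=-1->D; (1,7):dx=+3,dy=-4->D; (1,8):dx=+5,dy=+7->C; (2,3):dx=-1,dy=-9->C
  (2,4):dx=+7,dy=-3->D; (2,5):dx=+5,dy=-7->D; (2,6):dx=+9,dy=-12->D; (2,7):dx=+4,dy=-15->D
  (2,8):dx=+6,dy=-4->D; (3,4):dx=+8,dy=+6->C; (3,5):dx=+6,dy=+2->C; (3,6):dx=+10,dy=-3->D
  (3,7):dx=+5,dy=-6->D; (3,8):dx=+7,dy=+5->C; (4,5):dx=-2,dy=-4->C; (4,6):dx=+2,dy=-9->D
  (4,7):dx=-3,dy=-12->C; (4,8):dx=-1,dy=-1->C; (5,6):dx=+4,dy=-5->D; (5,7):dx=-1,dy=-8->C
  (5,8):dx=+1,dy=+3->C; (6,7):dx=-5,dy=-3->C; (6,8):dx=-3,dy=+8->D; (7,8):dx=+2,dy=+11->C
Step 2: C = 14, D = 14, total pairs = 28.
Step 3: tau = (C - D)/(n(n-1)/2) = (14 - 14)/28 = 0.000000.
Step 4: Exact two-sided p-value (enumerate n! = 40320 permutations of y under H0): p = 1.000000.
Step 5: alpha = 0.1. fail to reject H0.

tau_b = 0.0000 (C=14, D=14), p = 1.000000, fail to reject H0.


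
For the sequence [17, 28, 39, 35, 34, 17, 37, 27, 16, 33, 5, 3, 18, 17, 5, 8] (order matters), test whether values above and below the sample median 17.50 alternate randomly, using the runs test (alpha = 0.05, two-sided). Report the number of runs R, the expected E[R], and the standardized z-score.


Step 1: Compute median = 17.50; label A = above, B = below.
Labels in order: BAAAABAABABBABBB  (n_A = 8, n_B = 8)
Step 2: Count runs R = 9.
Step 3: Under H0 (random ordering), E[R] = 2*n_A*n_B/(n_A+n_B) + 1 = 2*8*8/16 + 1 = 9.0000.
        Var[R] = 2*n_A*n_B*(2*n_A*n_B - n_A - n_B) / ((n_A+n_B)^2 * (n_A+n_B-1)) = 14336/3840 = 3.7333.
        SD[R] = 1.9322.
Step 4: R = E[R], so z = 0 with no continuity correction.
Step 5: Two-sided p-value via normal approximation = 2*(1 - Phi(|z|)) = 1.000000.
Step 6: alpha = 0.05. fail to reject H0.

R = 9, z = 0.0000, p = 1.000000, fail to reject H0.


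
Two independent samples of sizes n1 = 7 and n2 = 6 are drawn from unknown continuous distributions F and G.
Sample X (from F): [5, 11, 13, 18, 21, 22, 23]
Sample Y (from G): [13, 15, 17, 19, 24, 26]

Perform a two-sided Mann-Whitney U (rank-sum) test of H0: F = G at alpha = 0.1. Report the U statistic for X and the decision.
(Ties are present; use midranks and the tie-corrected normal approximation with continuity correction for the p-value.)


Step 1: Combine and sort all 13 observations; assign midranks.
sorted (value, group): (5,X), (11,X), (13,X), (13,Y), (15,Y), (17,Y), (18,X), (19,Y), (21,X), (22,X), (23,X), (24,Y), (26,Y)
ranks: 5->1, 11->2, 13->3.5, 13->3.5, 15->5, 17->6, 18->7, 19->8, 21->9, 22->10, 23->11, 24->12, 26->13
Step 2: Rank sum for X: R1 = 1 + 2 + 3.5 + 7 + 9 + 10 + 11 = 43.5.
Step 3: U_X = R1 - n1(n1+1)/2 = 43.5 - 7*8/2 = 43.5 - 28 = 15.5.
       U_Y = n1*n2 - U_X = 42 - 15.5 = 26.5.
Step 4: Ties are present, so use the tie-corrected normal approximation (with continuity correction) for the p-value.
Step 5: p-value = 0.474443; compare to alpha = 0.1. fail to reject H0.

U_X = 15.5, p = 0.474443, fail to reject H0 at alpha = 0.1.


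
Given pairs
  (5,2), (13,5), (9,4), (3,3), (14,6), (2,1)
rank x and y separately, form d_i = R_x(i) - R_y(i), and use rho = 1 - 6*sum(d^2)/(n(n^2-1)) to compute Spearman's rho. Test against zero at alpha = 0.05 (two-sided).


Step 1: Rank x and y separately (midranks; no ties here).
rank(x): 5->3, 13->5, 9->4, 3->2, 14->6, 2->1
rank(y): 2->2, 5->5, 4->4, 3->3, 6->6, 1->1
Step 2: d_i = R_x(i) - R_y(i); compute d_i^2.
  (3-2)^2=1, (5-5)^2=0, (4-4)^2=0, (2-3)^2=1, (6-6)^2=0, (1-1)^2=0
sum(d^2) = 2.
Step 3: rho = 1 - 6*2 / (6*(6^2 - 1)) = 1 - 12/210 = 0.942857.
Step 4: Under H0, t = rho * sqrt((n-2)/(1-rho^2)) = 5.6595 ~ t(4).
Step 5: Two-sided p-value from the t-distribution with 4 df = 0.004805.
Step 6: alpha = 0.05. reject H0.

rho = 0.9429, p = 0.004805, reject H0 at alpha = 0.05.


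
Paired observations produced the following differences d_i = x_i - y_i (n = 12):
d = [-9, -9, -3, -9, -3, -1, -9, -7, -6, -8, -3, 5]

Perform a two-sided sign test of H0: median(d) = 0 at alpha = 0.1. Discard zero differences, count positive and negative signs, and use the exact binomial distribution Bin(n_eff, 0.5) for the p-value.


Step 1: Discard zero differences. Original n = 12; n_eff = number of nonzero differences = 12.
Nonzero differences (with sign): -9, -9, -3, -9, -3, -1, -9, -7, -6, -8, -3, +5
Step 2: Count signs: positive = 1, negative = 11.
Step 3: Under H0: P(positive) = 0.5, so the number of positives S ~ Bin(12, 0.5).
Step 4: Two-sided exact p-value = sum of Bin(12,0.5) probabilities at or below the observed probability = 0.006348.
Step 5: alpha = 0.1. reject H0.

n_eff = 12, pos = 1, neg = 11, p = 0.006348, reject H0.


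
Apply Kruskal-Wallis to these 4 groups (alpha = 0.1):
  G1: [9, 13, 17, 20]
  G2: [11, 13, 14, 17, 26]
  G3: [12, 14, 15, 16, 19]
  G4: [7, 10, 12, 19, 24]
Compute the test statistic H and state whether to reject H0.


Step 1: Combine all N = 19 observations and assign midranks.
sorted (value, group, rank): (7,G4,1), (9,G1,2), (10,G4,3), (11,G2,4), (12,G3,5.5), (12,G4,5.5), (13,G1,7.5), (13,G2,7.5), (14,G2,9.5), (14,G3,9.5), (15,G3,11), (16,G3,12), (17,G1,13.5), (17,G2,13.5), (19,G3,15.5), (19,G4,15.5), (20,G1,17), (24,G4,18), (26,G2,19)
Step 2: Sum ranks within each group.
R_1 = 40 (n_1 = 4)
R_2 = 53.5 (n_2 = 5)
R_3 = 53.5 (n_3 = 5)
R_4 = 43 (n_4 = 5)
Step 3: H = 12/(N(N+1)) * sum(R_i^2/n_i) - 3(N+1)
     = 12/(19*20) * (40^2/4 + 53.5^2/5 + 53.5^2/5 + 43^2/5) - 3*20
     = 0.031579 * 1914.7 - 60
     = 0.464211.
Step 4: Ties present; correction factor C = 1 - 30/(19^3 - 19) = 0.995614. Corrected H = 0.464211 / 0.995614 = 0.466256.
Step 5: Under H0, H ~ chi^2(3); p-value = 0.926240.
Step 6: alpha = 0.1. fail to reject H0.

H = 0.4663, df = 3, p = 0.926240, fail to reject H0.


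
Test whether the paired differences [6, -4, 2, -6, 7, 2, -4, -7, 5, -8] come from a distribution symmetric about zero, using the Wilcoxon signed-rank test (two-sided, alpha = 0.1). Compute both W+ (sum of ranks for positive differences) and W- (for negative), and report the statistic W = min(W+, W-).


Step 1: Drop any zero differences (none here) and take |d_i|.
|d| = [6, 4, 2, 6, 7, 2, 4, 7, 5, 8]
Step 2: Midrank |d_i| (ties get averaged ranks).
ranks: |6|->6.5, |4|->3.5, |2|->1.5, |6|->6.5, |7|->8.5, |2|->1.5, |4|->3.5, |7|->8.5, |5|->5, |8|->10
Step 3: Attach original signs; sum ranks with positive sign and with negative sign.
W+ = 6.5 + 1.5 + 8.5 + 1.5 + 5 = 23
W- = 3.5 + 6.5 + 3.5 + 8.5 + 10 = 32
(Check: W+ + W- = 55 should equal n(n+1)/2 = 55.)
Step 4: Test statistic W = min(W+, W-) = 23.
Step 5: Ties in |d|, so use the tie-corrected normal approximation.
        E[W] = n(n+1)/4 = 10*11/4 = 27.5.
        Tie groups: |d|=2 (t=2), |d|=4 (t=2), |d|=6 (t=2), |d|=7 (t=2); sum(t^3 - t) = 24.
        Var[W] = n(n+1)(2n+1)/24 - sum(t^3-t)/48 = 2310/24 - 24/48 = 95.75.
        z = (W - E[W]) / sqrt(Var[W]) = (23 - 27.5) / 9.7852 = -0.4599.
        Two-sided p = 2*Phi(z) = 0.645603.
Step 6: alpha = 0.1. fail to reject H0.

W+ = 23, W- = 32, W = min = 23, p = 0.645603, fail to reject H0.


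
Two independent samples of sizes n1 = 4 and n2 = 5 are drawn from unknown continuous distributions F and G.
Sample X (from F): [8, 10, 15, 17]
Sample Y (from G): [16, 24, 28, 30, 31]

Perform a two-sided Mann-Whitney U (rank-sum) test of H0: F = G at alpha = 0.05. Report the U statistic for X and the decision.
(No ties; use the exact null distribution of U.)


Step 1: Combine and sort all 9 observations; assign midranks.
sorted (value, group): (8,X), (10,X), (15,X), (16,Y), (17,X), (24,Y), (28,Y), (30,Y), (31,Y)
ranks: 8->1, 10->2, 15->3, 16->4, 17->5, 24->6, 28->7, 30->8, 31->9
Step 2: Rank sum for X: R1 = 1 + 2 + 3 + 5 = 11.
Step 3: U_X = R1 - n1(n1+1)/2 = 11 - 4*5/2 = 11 - 10 = 1.
       U_Y = n1*n2 - U_X = 20 - 1 = 19.
Step 4: No ties, so the exact null distribution of U (based on enumerating the C(9,4) = 126 equally likely rank assignments) gives the two-sided p-value.
Step 5: p-value = 0.031746; compare to alpha = 0.05. reject H0.

U_X = 1, p = 0.031746, reject H0 at alpha = 0.05.


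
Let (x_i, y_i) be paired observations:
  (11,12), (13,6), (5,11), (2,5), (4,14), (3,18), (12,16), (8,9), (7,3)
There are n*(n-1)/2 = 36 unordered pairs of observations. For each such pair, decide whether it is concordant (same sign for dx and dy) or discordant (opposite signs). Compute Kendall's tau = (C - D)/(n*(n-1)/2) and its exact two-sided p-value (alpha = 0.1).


Step 1: Enumerate the 36 unordered pairs (i,j) with i<j and classify each by sign(x_j-x_i) * sign(y_j-y_i).
  (1,2):dx=+2,dy=-6->D; (1,3):dx=-6,dy=-1->C; (1,4):dx=-9,dy=-7->C; (1,5):dx=-7,dy=+2->D
  (1,6):dx=-8,dy=+6->D; (1,7):dx=+1,dy=+4->C; (1,8):dx=-3,dy=-3->C; (1,9):dx=-4,dy=-9->C
  (2,3):dx=-8,dy=+5->D; (2,4):dx=-11,dy=-1->C; (2,5):dx=-9,dy=+8->D; (2,6):dx=-10,dy=+12->D
  (2,7):dx=-1,dy=+10->D; (2,8):dx=-5,dy=+3->D; (2,9):dx=-6,dy=-3->C; (3,4):dx=-3,dy=-6->C
  (3,5):dx=-1,dy=+3->D; (3,6):dx=-2,dy=+7->D; (3,7):dx=+7,dy=+5->C; (3,8):dx=+3,dy=-2->D
  (3,9):dx=+2,dy=-8->D; (4,5):dx=+2,dy=+9->C; (4,6):dx=+1,dy=+13->C; (4,7):dx=+10,dy=+11->C
  (4,8):dx=+6,dy=+4->C; (4,9):dx=+5,dy=-2->D; (5,6):dx=-1,dy=+4->D; (5,7):dx=+8,dy=+2->C
  (5,8):dx=+4,dy=-5->D; (5,9):dx=+3,dy=-11->D; (6,7):dx=+9,dy=-2->D; (6,8):dx=+5,dy=-9->D
  (6,9):dx=+4,dy=-15->D; (7,8):dx=-4,dy=-7->C; (7,9):dx=-5,dy=-13->C; (8,9):dx=-1,dy=-6->C
Step 2: C = 17, D = 19, total pairs = 36.
Step 3: tau = (C - D)/(n(n-1)/2) = (17 - 19)/36 = -0.055556.
Step 4: Exact two-sided p-value (enumerate n! = 362880 permutations of y under H0): p = 0.919455.
Step 5: alpha = 0.1. fail to reject H0.

tau_b = -0.0556 (C=17, D=19), p = 0.919455, fail to reject H0.


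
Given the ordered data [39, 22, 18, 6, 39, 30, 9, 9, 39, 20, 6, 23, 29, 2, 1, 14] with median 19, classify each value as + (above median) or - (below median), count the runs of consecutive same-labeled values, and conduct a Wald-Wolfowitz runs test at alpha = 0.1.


Step 1: Compute median = 19; label A = above, B = below.
Labels in order: AABBAABBAABAABBB  (n_A = 8, n_B = 8)
Step 2: Count runs R = 8.
Step 3: Under H0 (random ordering), E[R] = 2*n_A*n_B/(n_A+n_B) + 1 = 2*8*8/16 + 1 = 9.0000.
        Var[R] = 2*n_A*n_B*(2*n_A*n_B - n_A - n_B) / ((n_A+n_B)^2 * (n_A+n_B-1)) = 14336/3840 = 3.7333.
        SD[R] = 1.9322.
Step 4: Continuity-corrected z = (R + 0.5 - E[R]) / SD[R] = (8 + 0.5 - 9.0000) / 1.9322 = -0.2588.
Step 5: Two-sided p-value via normal approximation = 2*(1 - Phi(|z|)) = 0.795809.
Step 6: alpha = 0.1. fail to reject H0.

R = 8, z = -0.2588, p = 0.795809, fail to reject H0.


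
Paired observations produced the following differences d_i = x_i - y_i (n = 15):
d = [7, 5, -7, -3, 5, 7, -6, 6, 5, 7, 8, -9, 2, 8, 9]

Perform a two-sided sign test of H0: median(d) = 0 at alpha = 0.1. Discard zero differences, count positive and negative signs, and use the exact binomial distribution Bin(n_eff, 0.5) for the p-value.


Step 1: Discard zero differences. Original n = 15; n_eff = number of nonzero differences = 15.
Nonzero differences (with sign): +7, +5, -7, -3, +5, +7, -6, +6, +5, +7, +8, -9, +2, +8, +9
Step 2: Count signs: positive = 11, negative = 4.
Step 3: Under H0: P(positive) = 0.5, so the number of positives S ~ Bin(15, 0.5).
Step 4: Two-sided exact p-value = sum of Bin(15,0.5) probabilities at or below the observed probability = 0.118469.
Step 5: alpha = 0.1. fail to reject H0.

n_eff = 15, pos = 11, neg = 4, p = 0.118469, fail to reject H0.


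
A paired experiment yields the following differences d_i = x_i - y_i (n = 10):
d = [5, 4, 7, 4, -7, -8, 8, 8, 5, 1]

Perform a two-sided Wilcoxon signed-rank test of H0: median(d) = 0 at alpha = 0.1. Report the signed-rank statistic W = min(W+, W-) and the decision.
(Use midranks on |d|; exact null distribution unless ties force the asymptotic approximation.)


Step 1: Drop any zero differences (none here) and take |d_i|.
|d| = [5, 4, 7, 4, 7, 8, 8, 8, 5, 1]
Step 2: Midrank |d_i| (ties get averaged ranks).
ranks: |5|->4.5, |4|->2.5, |7|->6.5, |4|->2.5, |7|->6.5, |8|->9, |8|->9, |8|->9, |5|->4.5, |1|->1
Step 3: Attach original signs; sum ranks with positive sign and with negative sign.
W+ = 4.5 + 2.5 + 6.5 + 2.5 + 9 + 9 + 4.5 + 1 = 39.5
W- = 6.5 + 9 = 15.5
(Check: W+ + W- = 55 should equal n(n+1)/2 = 55.)
Step 4: Test statistic W = min(W+, W-) = 15.5.
Step 5: Ties in |d|, so use the tie-corrected normal approximation.
        E[W] = n(n+1)/4 = 10*11/4 = 27.5.
        Tie groups: |d|=4 (t=2), |d|=5 (t=2), |d|=7 (t=2), |d|=8 (t=3); sum(t^3 - t) = 42.
        Var[W] = n(n+1)(2n+1)/24 - sum(t^3-t)/48 = 2310/24 - 42/48 = 95.375.
        z = (W - E[W]) / sqrt(Var[W]) = (15.5 - 27.5) / 9.7660 = -1.2288.
        Two-sided p = 2*Phi(z) = 0.219165.
Step 6: alpha = 0.1. fail to reject H0.

W+ = 39.5, W- = 15.5, W = min = 15.5, p = 0.219165, fail to reject H0.


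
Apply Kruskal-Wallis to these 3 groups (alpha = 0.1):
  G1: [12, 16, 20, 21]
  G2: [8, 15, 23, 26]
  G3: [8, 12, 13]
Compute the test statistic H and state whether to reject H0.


Step 1: Combine all N = 11 observations and assign midranks.
sorted (value, group, rank): (8,G2,1.5), (8,G3,1.5), (12,G1,3.5), (12,G3,3.5), (13,G3,5), (15,G2,6), (16,G1,7), (20,G1,8), (21,G1,9), (23,G2,10), (26,G2,11)
Step 2: Sum ranks within each group.
R_1 = 27.5 (n_1 = 4)
R_2 = 28.5 (n_2 = 4)
R_3 = 10 (n_3 = 3)
Step 3: H = 12/(N(N+1)) * sum(R_i^2/n_i) - 3(N+1)
     = 12/(11*12) * (27.5^2/4 + 28.5^2/4 + 10^2/3) - 3*12
     = 0.090909 * 425.458 - 36
     = 2.678030.
Step 4: Ties present; correction factor C = 1 - 12/(11^3 - 11) = 0.990909. Corrected H = 2.678030 / 0.990909 = 2.702599.
Step 5: Under H0, H ~ chi^2(2); p-value = 0.258904.
Step 6: alpha = 0.1. fail to reject H0.

H = 2.7026, df = 2, p = 0.258904, fail to reject H0.


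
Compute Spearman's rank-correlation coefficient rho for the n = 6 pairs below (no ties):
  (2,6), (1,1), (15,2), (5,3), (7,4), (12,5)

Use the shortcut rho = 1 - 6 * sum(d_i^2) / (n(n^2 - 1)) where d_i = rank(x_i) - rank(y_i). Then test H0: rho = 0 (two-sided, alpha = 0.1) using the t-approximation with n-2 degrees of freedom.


Step 1: Rank x and y separately (midranks; no ties here).
rank(x): 2->2, 1->1, 15->6, 5->3, 7->4, 12->5
rank(y): 6->6, 1->1, 2->2, 3->3, 4->4, 5->5
Step 2: d_i = R_x(i) - R_y(i); compute d_i^2.
  (2-6)^2=16, (1-1)^2=0, (6-2)^2=16, (3-3)^2=0, (4-4)^2=0, (5-5)^2=0
sum(d^2) = 32.
Step 3: rho = 1 - 6*32 / (6*(6^2 - 1)) = 1 - 192/210 = 0.085714.
Step 4: Under H0, t = rho * sqrt((n-2)/(1-rho^2)) = 0.1721 ~ t(4).
Step 5: Two-sided p-value from the t-distribution with 4 df = 0.871743.
Step 6: alpha = 0.1. fail to reject H0.

rho = 0.0857, p = 0.871743, fail to reject H0 at alpha = 0.1.


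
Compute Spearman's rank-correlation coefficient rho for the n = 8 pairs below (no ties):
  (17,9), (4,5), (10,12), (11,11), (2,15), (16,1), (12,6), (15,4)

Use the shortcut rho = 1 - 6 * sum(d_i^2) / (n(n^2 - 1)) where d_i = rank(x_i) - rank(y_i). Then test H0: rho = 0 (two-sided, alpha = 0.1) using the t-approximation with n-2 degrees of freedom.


Step 1: Rank x and y separately (midranks; no ties here).
rank(x): 17->8, 4->2, 10->3, 11->4, 2->1, 16->7, 12->5, 15->6
rank(y): 9->5, 5->3, 12->7, 11->6, 15->8, 1->1, 6->4, 4->2
Step 2: d_i = R_x(i) - R_y(i); compute d_i^2.
  (8-5)^2=9, (2-3)^2=1, (3-7)^2=16, (4-6)^2=4, (1-8)^2=49, (7-1)^2=36, (5-4)^2=1, (6-2)^2=16
sum(d^2) = 132.
Step 3: rho = 1 - 6*132 / (8*(8^2 - 1)) = 1 - 792/504 = -0.571429.
Step 4: Under H0, t = rho * sqrt((n-2)/(1-rho^2)) = -1.7056 ~ t(6).
Step 5: Two-sided p-value from the t-distribution with 6 df = 0.138960.
Step 6: alpha = 0.1. fail to reject H0.

rho = -0.5714, p = 0.138960, fail to reject H0 at alpha = 0.1.


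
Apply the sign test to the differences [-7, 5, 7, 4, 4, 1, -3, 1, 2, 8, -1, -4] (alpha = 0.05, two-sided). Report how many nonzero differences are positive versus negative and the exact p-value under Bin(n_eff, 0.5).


Step 1: Discard zero differences. Original n = 12; n_eff = number of nonzero differences = 12.
Nonzero differences (with sign): -7, +5, +7, +4, +4, +1, -3, +1, +2, +8, -1, -4
Step 2: Count signs: positive = 8, negative = 4.
Step 3: Under H0: P(positive) = 0.5, so the number of positives S ~ Bin(12, 0.5).
Step 4: Two-sided exact p-value = sum of Bin(12,0.5) probabilities at or below the observed probability = 0.387695.
Step 5: alpha = 0.05. fail to reject H0.

n_eff = 12, pos = 8, neg = 4, p = 0.387695, fail to reject H0.


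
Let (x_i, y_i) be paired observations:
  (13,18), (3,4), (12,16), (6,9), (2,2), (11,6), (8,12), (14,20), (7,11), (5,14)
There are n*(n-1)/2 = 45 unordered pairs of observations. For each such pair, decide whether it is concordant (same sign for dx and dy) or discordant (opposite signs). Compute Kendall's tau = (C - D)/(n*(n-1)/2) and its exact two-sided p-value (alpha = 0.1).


Step 1: Enumerate the 45 unordered pairs (i,j) with i<j and classify each by sign(x_j-x_i) * sign(y_j-y_i).
  (1,2):dx=-10,dy=-14->C; (1,3):dx=-1,dy=-2->C; (1,4):dx=-7,dy=-9->C; (1,5):dx=-11,dy=-16->C
  (1,6):dx=-2,dy=-12->C; (1,7):dx=-5,dy=-6->C; (1,8):dx=+1,dy=+2->C; (1,9):dx=-6,dy=-7->C
  (1,10):dx=-8,dy=-4->C; (2,3):dx=+9,dy=+12->C; (2,4):dx=+3,dy=+5->C; (2,5):dx=-1,dy=-2->C
  (2,6):dx=+8,dy=+2->C; (2,7):dx=+5,dy=+8->C; (2,8):dx=+11,dy=+16->C; (2,9):dx=+4,dy=+7->C
  (2,10):dx=+2,dy=+10->C; (3,4):dx=-6,dy=-7->C; (3,5):dx=-10,dy=-14->C; (3,6):dx=-1,dy=-10->C
  (3,7):dx=-4,dy=-4->C; (3,8):dx=+2,dy=+4->C; (3,9):dx=-5,dy=-5->C; (3,10):dx=-7,dy=-2->C
  (4,5):dx=-4,dy=-7->C; (4,6):dx=+5,dy=-3->D; (4,7):dx=+2,dy=+3->C; (4,8):dx=+8,dy=+11->C
  (4,9):dx=+1,dy=+2->C; (4,10):dx=-1,dy=+5->D; (5,6):dx=+9,dy=+4->C; (5,7):dx=+6,dy=+10->C
  (5,8):dx=+12,dy=+18->C; (5,9):dx=+5,dy=+9->C; (5,10):dx=+3,dy=+12->C; (6,7):dx=-3,dy=+6->D
  (6,8):dx=+3,dy=+14->C; (6,9):dx=-4,dy=+5->D; (6,10):dx=-6,dy=+8->D; (7,8):dx=+6,dy=+8->C
  (7,9):dx=-1,dy=-1->C; (7,10):dx=-3,dy=+2->D; (8,9):dx=-7,dy=-9->C; (8,10):dx=-9,dy=-6->C
  (9,10):dx=-2,dy=+3->D
Step 2: C = 38, D = 7, total pairs = 45.
Step 3: tau = (C - D)/(n(n-1)/2) = (38 - 7)/45 = 0.688889.
Step 4: Exact two-sided p-value (enumerate n! = 3628800 permutations of y under H0): p = 0.004687.
Step 5: alpha = 0.1. reject H0.

tau_b = 0.6889 (C=38, D=7), p = 0.004687, reject H0.


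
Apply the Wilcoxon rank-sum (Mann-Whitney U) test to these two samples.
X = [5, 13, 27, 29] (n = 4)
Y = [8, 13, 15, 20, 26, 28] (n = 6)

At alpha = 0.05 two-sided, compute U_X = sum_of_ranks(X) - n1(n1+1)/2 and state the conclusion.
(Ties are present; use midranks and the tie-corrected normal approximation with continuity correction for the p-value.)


Step 1: Combine and sort all 10 observations; assign midranks.
sorted (value, group): (5,X), (8,Y), (13,X), (13,Y), (15,Y), (20,Y), (26,Y), (27,X), (28,Y), (29,X)
ranks: 5->1, 8->2, 13->3.5, 13->3.5, 15->5, 20->6, 26->7, 27->8, 28->9, 29->10
Step 2: Rank sum for X: R1 = 1 + 3.5 + 8 + 10 = 22.5.
Step 3: U_X = R1 - n1(n1+1)/2 = 22.5 - 4*5/2 = 22.5 - 10 = 12.5.
       U_Y = n1*n2 - U_X = 24 - 12.5 = 11.5.
Step 4: Ties are present, so use the tie-corrected normal approximation (with continuity correction) for the p-value.
Step 5: p-value = 1.000000; compare to alpha = 0.05. fail to reject H0.

U_X = 12.5, p = 1.000000, fail to reject H0 at alpha = 0.05.


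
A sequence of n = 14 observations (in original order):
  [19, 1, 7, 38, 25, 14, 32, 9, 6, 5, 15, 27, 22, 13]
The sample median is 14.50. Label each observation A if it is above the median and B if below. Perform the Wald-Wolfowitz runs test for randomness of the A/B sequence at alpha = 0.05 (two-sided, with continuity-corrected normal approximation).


Step 1: Compute median = 14.50; label A = above, B = below.
Labels in order: ABBAABABBBAAAB  (n_A = 7, n_B = 7)
Step 2: Count runs R = 8.
Step 3: Under H0 (random ordering), E[R] = 2*n_A*n_B/(n_A+n_B) + 1 = 2*7*7/14 + 1 = 8.0000.
        Var[R] = 2*n_A*n_B*(2*n_A*n_B - n_A - n_B) / ((n_A+n_B)^2 * (n_A+n_B-1)) = 8232/2548 = 3.2308.
        SD[R] = 1.7974.
Step 4: R = E[R], so z = 0 with no continuity correction.
Step 5: Two-sided p-value via normal approximation = 2*(1 - Phi(|z|)) = 1.000000.
Step 6: alpha = 0.05. fail to reject H0.

R = 8, z = 0.0000, p = 1.000000, fail to reject H0.


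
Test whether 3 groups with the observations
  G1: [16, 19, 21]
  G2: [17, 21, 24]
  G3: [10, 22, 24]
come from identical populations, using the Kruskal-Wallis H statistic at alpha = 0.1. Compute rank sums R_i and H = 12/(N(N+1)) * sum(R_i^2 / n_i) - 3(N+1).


Step 1: Combine all N = 9 observations and assign midranks.
sorted (value, group, rank): (10,G3,1), (16,G1,2), (17,G2,3), (19,G1,4), (21,G1,5.5), (21,G2,5.5), (22,G3,7), (24,G2,8.5), (24,G3,8.5)
Step 2: Sum ranks within each group.
R_1 = 11.5 (n_1 = 3)
R_2 = 17 (n_2 = 3)
R_3 = 16.5 (n_3 = 3)
Step 3: H = 12/(N(N+1)) * sum(R_i^2/n_i) - 3(N+1)
     = 12/(9*10) * (11.5^2/3 + 17^2/3 + 16.5^2/3) - 3*10
     = 0.133333 * 231.167 - 30
     = 0.822222.
Step 4: Ties present; correction factor C = 1 - 12/(9^3 - 9) = 0.983333. Corrected H = 0.822222 / 0.983333 = 0.836158.
Step 5: Under H0, H ~ chi^2(2); p-value = 0.658310.
Step 6: alpha = 0.1. fail to reject H0.

H = 0.8362, df = 2, p = 0.658310, fail to reject H0.


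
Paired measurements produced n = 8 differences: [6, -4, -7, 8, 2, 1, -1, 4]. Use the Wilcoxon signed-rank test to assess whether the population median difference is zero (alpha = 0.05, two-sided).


Step 1: Drop any zero differences (none here) and take |d_i|.
|d| = [6, 4, 7, 8, 2, 1, 1, 4]
Step 2: Midrank |d_i| (ties get averaged ranks).
ranks: |6|->6, |4|->4.5, |7|->7, |8|->8, |2|->3, |1|->1.5, |1|->1.5, |4|->4.5
Step 3: Attach original signs; sum ranks with positive sign and with negative sign.
W+ = 6 + 8 + 3 + 1.5 + 4.5 = 23
W- = 4.5 + 7 + 1.5 = 13
(Check: W+ + W- = 36 should equal n(n+1)/2 = 36.)
Step 4: Test statistic W = min(W+, W-) = 13.
Step 5: Ties in |d|, so use the tie-corrected normal approximation.
        E[W] = n(n+1)/4 = 8*9/4 = 18.
        Tie groups: |d|=1 (t=2), |d|=4 (t=2); sum(t^3 - t) = 12.
        Var[W] = n(n+1)(2n+1)/24 - sum(t^3-t)/48 = 1224/24 - 12/48 = 50.75.
        z = (W - E[W]) / sqrt(Var[W]) = (13 - 18) / 7.1239 = -0.7019.
        Two-sided p = 2*Phi(z) = 0.482765.
Step 6: alpha = 0.05. fail to reject H0.

W+ = 23, W- = 13, W = min = 13, p = 0.482765, fail to reject H0.


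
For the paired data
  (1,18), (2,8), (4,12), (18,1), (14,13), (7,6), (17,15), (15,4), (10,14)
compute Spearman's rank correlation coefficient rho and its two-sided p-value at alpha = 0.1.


Step 1: Rank x and y separately (midranks; no ties here).
rank(x): 1->1, 2->2, 4->3, 18->9, 14->6, 7->4, 17->8, 15->7, 10->5
rank(y): 18->9, 8->4, 12->5, 1->1, 13->6, 6->3, 15->8, 4->2, 14->7
Step 2: d_i = R_x(i) - R_y(i); compute d_i^2.
  (1-9)^2=64, (2-4)^2=4, (3-5)^2=4, (9-1)^2=64, (6-6)^2=0, (4-3)^2=1, (8-8)^2=0, (7-2)^2=25, (5-7)^2=4
sum(d^2) = 166.
Step 3: rho = 1 - 6*166 / (9*(9^2 - 1)) = 1 - 996/720 = -0.383333.
Step 4: Under H0, t = rho * sqrt((n-2)/(1-rho^2)) = -1.0981 ~ t(7).
Step 5: Two-sided p-value from the t-distribution with 7 df = 0.308495.
Step 6: alpha = 0.1. fail to reject H0.

rho = -0.3833, p = 0.308495, fail to reject H0 at alpha = 0.1.


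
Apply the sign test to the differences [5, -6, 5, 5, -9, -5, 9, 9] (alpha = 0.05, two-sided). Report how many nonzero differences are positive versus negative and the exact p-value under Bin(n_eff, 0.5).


Step 1: Discard zero differences. Original n = 8; n_eff = number of nonzero differences = 8.
Nonzero differences (with sign): +5, -6, +5, +5, -9, -5, +9, +9
Step 2: Count signs: positive = 5, negative = 3.
Step 3: Under H0: P(positive) = 0.5, so the number of positives S ~ Bin(8, 0.5).
Step 4: Two-sided exact p-value = sum of Bin(8,0.5) probabilities at or below the observed probability = 0.726562.
Step 5: alpha = 0.05. fail to reject H0.

n_eff = 8, pos = 5, neg = 3, p = 0.726562, fail to reject H0.


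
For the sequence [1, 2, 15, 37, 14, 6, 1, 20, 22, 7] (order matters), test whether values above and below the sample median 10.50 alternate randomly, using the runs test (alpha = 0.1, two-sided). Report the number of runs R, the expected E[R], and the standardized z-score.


Step 1: Compute median = 10.50; label A = above, B = below.
Labels in order: BBAAABBAAB  (n_A = 5, n_B = 5)
Step 2: Count runs R = 5.
Step 3: Under H0 (random ordering), E[R] = 2*n_A*n_B/(n_A+n_B) + 1 = 2*5*5/10 + 1 = 6.0000.
        Var[R] = 2*n_A*n_B*(2*n_A*n_B - n_A - n_B) / ((n_A+n_B)^2 * (n_A+n_B-1)) = 2000/900 = 2.2222.
        SD[R] = 1.4907.
Step 4: Continuity-corrected z = (R + 0.5 - E[R]) / SD[R] = (5 + 0.5 - 6.0000) / 1.4907 = -0.3354.
Step 5: Two-sided p-value via normal approximation = 2*(1 - Phi(|z|)) = 0.737316.
Step 6: alpha = 0.1. fail to reject H0.

R = 5, z = -0.3354, p = 0.737316, fail to reject H0.


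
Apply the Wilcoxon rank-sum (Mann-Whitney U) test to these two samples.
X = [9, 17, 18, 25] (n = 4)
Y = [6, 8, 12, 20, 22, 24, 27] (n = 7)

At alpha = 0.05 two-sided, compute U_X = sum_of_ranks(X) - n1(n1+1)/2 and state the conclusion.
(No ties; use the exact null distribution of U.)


Step 1: Combine and sort all 11 observations; assign midranks.
sorted (value, group): (6,Y), (8,Y), (9,X), (12,Y), (17,X), (18,X), (20,Y), (22,Y), (24,Y), (25,X), (27,Y)
ranks: 6->1, 8->2, 9->3, 12->4, 17->5, 18->6, 20->7, 22->8, 24->9, 25->10, 27->11
Step 2: Rank sum for X: R1 = 3 + 5 + 6 + 10 = 24.
Step 3: U_X = R1 - n1(n1+1)/2 = 24 - 4*5/2 = 24 - 10 = 14.
       U_Y = n1*n2 - U_X = 28 - 14 = 14.
Step 4: No ties, so the exact null distribution of U (based on enumerating the C(11,4) = 330 equally likely rank assignments) gives the two-sided p-value.
Step 5: p-value = 1.000000; compare to alpha = 0.05. fail to reject H0.

U_X = 14, p = 1.000000, fail to reject H0 at alpha = 0.05.


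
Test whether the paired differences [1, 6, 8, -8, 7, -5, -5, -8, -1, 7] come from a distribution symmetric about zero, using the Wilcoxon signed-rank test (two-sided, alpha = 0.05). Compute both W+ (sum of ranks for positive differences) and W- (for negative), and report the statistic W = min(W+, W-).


Step 1: Drop any zero differences (none here) and take |d_i|.
|d| = [1, 6, 8, 8, 7, 5, 5, 8, 1, 7]
Step 2: Midrank |d_i| (ties get averaged ranks).
ranks: |1|->1.5, |6|->5, |8|->9, |8|->9, |7|->6.5, |5|->3.5, |5|->3.5, |8|->9, |1|->1.5, |7|->6.5
Step 3: Attach original signs; sum ranks with positive sign and with negative sign.
W+ = 1.5 + 5 + 9 + 6.5 + 6.5 = 28.5
W- = 9 + 3.5 + 3.5 + 9 + 1.5 = 26.5
(Check: W+ + W- = 55 should equal n(n+1)/2 = 55.)
Step 4: Test statistic W = min(W+, W-) = 26.5.
Step 5: Ties in |d|, so use the tie-corrected normal approximation.
        E[W] = n(n+1)/4 = 10*11/4 = 27.5.
        Tie groups: |d|=1 (t=2), |d|=5 (t=2), |d|=7 (t=2), |d|=8 (t=3); sum(t^3 - t) = 42.
        Var[W] = n(n+1)(2n+1)/24 - sum(t^3-t)/48 = 2310/24 - 42/48 = 95.375.
        z = (W - E[W]) / sqrt(Var[W]) = (26.5 - 27.5) / 9.7660 = -0.1024.
        Two-sided p = 2*Phi(z) = 0.918442.
Step 6: alpha = 0.05. fail to reject H0.

W+ = 28.5, W- = 26.5, W = min = 26.5, p = 0.918442, fail to reject H0.


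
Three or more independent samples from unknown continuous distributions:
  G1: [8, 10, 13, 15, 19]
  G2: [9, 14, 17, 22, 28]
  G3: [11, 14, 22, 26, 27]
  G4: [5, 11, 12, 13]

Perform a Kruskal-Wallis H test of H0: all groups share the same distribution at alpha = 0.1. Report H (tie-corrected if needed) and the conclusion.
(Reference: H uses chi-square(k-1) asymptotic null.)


Step 1: Combine all N = 19 observations and assign midranks.
sorted (value, group, rank): (5,G4,1), (8,G1,2), (9,G2,3), (10,G1,4), (11,G3,5.5), (11,G4,5.5), (12,G4,7), (13,G1,8.5), (13,G4,8.5), (14,G2,10.5), (14,G3,10.5), (15,G1,12), (17,G2,13), (19,G1,14), (22,G2,15.5), (22,G3,15.5), (26,G3,17), (27,G3,18), (28,G2,19)
Step 2: Sum ranks within each group.
R_1 = 40.5 (n_1 = 5)
R_2 = 61 (n_2 = 5)
R_3 = 66.5 (n_3 = 5)
R_4 = 22 (n_4 = 4)
Step 3: H = 12/(N(N+1)) * sum(R_i^2/n_i) - 3(N+1)
     = 12/(19*20) * (40.5^2/5 + 61^2/5 + 66.5^2/5 + 22^2/4) - 3*20
     = 0.031579 * 2077.7 - 60
     = 5.611579.
Step 4: Ties present; correction factor C = 1 - 24/(19^3 - 19) = 0.996491. Corrected H = 5.611579 / 0.996491 = 5.631338.
Step 5: Under H0, H ~ chi^2(3); p-value = 0.130991.
Step 6: alpha = 0.1. fail to reject H0.

H = 5.6313, df = 3, p = 0.130991, fail to reject H0.


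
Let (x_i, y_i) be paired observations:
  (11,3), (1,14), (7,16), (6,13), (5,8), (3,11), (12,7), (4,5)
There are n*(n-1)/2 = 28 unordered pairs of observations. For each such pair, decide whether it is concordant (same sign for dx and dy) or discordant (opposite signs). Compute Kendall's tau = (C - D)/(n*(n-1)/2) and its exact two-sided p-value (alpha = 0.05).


Step 1: Enumerate the 28 unordered pairs (i,j) with i<j and classify each by sign(x_j-x_i) * sign(y_j-y_i).
  (1,2):dx=-10,dy=+11->D; (1,3):dx=-4,dy=+13->D; (1,4):dx=-5,dy=+10->D; (1,5):dx=-6,dy=+5->D
  (1,6):dx=-8,dy=+8->D; (1,7):dx=+1,dy=+4->C; (1,8):dx=-7,dy=+2->D; (2,3):dx=+6,dy=+2->C
  (2,4):dx=+5,dy=-1->D; (2,5):dx=+4,dy=-6->D; (2,6):dx=+2,dy=-3->D; (2,7):dx=+11,dy=-7->D
  (2,8):dx=+3,dy=-9->D; (3,4):dx=-1,dy=-3->C; (3,5):dx=-2,dy=-8->C; (3,6):dx=-4,dy=-5->C
  (3,7):dx=+5,dy=-9->D; (3,8):dx=-3,dy=-11->C; (4,5):dx=-1,dy=-5->C; (4,6):dx=-3,dy=-2->C
  (4,7):dx=+6,dy=-6->D; (4,8):dx=-2,dy=-8->C; (5,6):dx=-2,dy=+3->D; (5,7):dx=+7,dy=-1->D
  (5,8):dx=-1,dy=-3->C; (6,7):dx=+9,dy=-4->D; (6,8):dx=+1,dy=-6->D; (7,8):dx=-8,dy=-2->C
Step 2: C = 11, D = 17, total pairs = 28.
Step 3: tau = (C - D)/(n(n-1)/2) = (11 - 17)/28 = -0.214286.
Step 4: Exact two-sided p-value (enumerate n! = 40320 permutations of y under H0): p = 0.548413.
Step 5: alpha = 0.05. fail to reject H0.

tau_b = -0.2143 (C=11, D=17), p = 0.548413, fail to reject H0.


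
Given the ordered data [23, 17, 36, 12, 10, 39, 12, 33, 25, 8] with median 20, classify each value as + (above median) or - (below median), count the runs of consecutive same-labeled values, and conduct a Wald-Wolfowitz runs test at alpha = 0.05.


Step 1: Compute median = 20; label A = above, B = below.
Labels in order: ABABBABAAB  (n_A = 5, n_B = 5)
Step 2: Count runs R = 8.
Step 3: Under H0 (random ordering), E[R] = 2*n_A*n_B/(n_A+n_B) + 1 = 2*5*5/10 + 1 = 6.0000.
        Var[R] = 2*n_A*n_B*(2*n_A*n_B - n_A - n_B) / ((n_A+n_B)^2 * (n_A+n_B-1)) = 2000/900 = 2.2222.
        SD[R] = 1.4907.
Step 4: Continuity-corrected z = (R - 0.5 - E[R]) / SD[R] = (8 - 0.5 - 6.0000) / 1.4907 = 1.0062.
Step 5: Two-sided p-value via normal approximation = 2*(1 - Phi(|z|)) = 0.314305.
Step 6: alpha = 0.05. fail to reject H0.

R = 8, z = 1.0062, p = 0.314305, fail to reject H0.


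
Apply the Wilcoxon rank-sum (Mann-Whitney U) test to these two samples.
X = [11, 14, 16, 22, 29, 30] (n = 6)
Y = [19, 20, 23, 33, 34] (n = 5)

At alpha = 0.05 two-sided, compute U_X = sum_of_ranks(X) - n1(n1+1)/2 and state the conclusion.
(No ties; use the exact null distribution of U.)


Step 1: Combine and sort all 11 observations; assign midranks.
sorted (value, group): (11,X), (14,X), (16,X), (19,Y), (20,Y), (22,X), (23,Y), (29,X), (30,X), (33,Y), (34,Y)
ranks: 11->1, 14->2, 16->3, 19->4, 20->5, 22->6, 23->7, 29->8, 30->9, 33->10, 34->11
Step 2: Rank sum for X: R1 = 1 + 2 + 3 + 6 + 8 + 9 = 29.
Step 3: U_X = R1 - n1(n1+1)/2 = 29 - 6*7/2 = 29 - 21 = 8.
       U_Y = n1*n2 - U_X = 30 - 8 = 22.
Step 4: No ties, so the exact null distribution of U (based on enumerating the C(11,6) = 462 equally likely rank assignments) gives the two-sided p-value.
Step 5: p-value = 0.246753; compare to alpha = 0.05. fail to reject H0.

U_X = 8, p = 0.246753, fail to reject H0 at alpha = 0.05.


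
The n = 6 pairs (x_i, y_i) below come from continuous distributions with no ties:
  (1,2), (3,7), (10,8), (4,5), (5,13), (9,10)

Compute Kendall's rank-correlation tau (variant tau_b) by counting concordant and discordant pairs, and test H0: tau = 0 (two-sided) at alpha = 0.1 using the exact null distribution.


Step 1: Enumerate the 15 unordered pairs (i,j) with i<j and classify each by sign(x_j-x_i) * sign(y_j-y_i).
  (1,2):dx=+2,dy=+5->C; (1,3):dx=+9,dy=+6->C; (1,4):dx=+3,dy=+3->C; (1,5):dx=+4,dy=+11->C
  (1,6):dx=+8,dy=+8->C; (2,3):dx=+7,dy=+1->C; (2,4):dx=+1,dy=-2->D; (2,5):dx=+2,dy=+6->C
  (2,6):dx=+6,dy=+3->C; (3,4):dx=-6,dy=-3->C; (3,5):dx=-5,dy=+5->D; (3,6):dx=-1,dy=+2->D
  (4,5):dx=+1,dy=+8->C; (4,6):dx=+5,dy=+5->C; (5,6):dx=+4,dy=-3->D
Step 2: C = 11, D = 4, total pairs = 15.
Step 3: tau = (C - D)/(n(n-1)/2) = (11 - 4)/15 = 0.466667.
Step 4: Exact two-sided p-value (enumerate n! = 720 permutations of y under H0): p = 0.272222.
Step 5: alpha = 0.1. fail to reject H0.

tau_b = 0.4667 (C=11, D=4), p = 0.272222, fail to reject H0.


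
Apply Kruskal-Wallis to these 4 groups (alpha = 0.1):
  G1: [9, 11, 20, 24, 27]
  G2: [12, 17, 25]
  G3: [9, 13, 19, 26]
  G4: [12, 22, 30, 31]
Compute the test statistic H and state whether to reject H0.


Step 1: Combine all N = 16 observations and assign midranks.
sorted (value, group, rank): (9,G1,1.5), (9,G3,1.5), (11,G1,3), (12,G2,4.5), (12,G4,4.5), (13,G3,6), (17,G2,7), (19,G3,8), (20,G1,9), (22,G4,10), (24,G1,11), (25,G2,12), (26,G3,13), (27,G1,14), (30,G4,15), (31,G4,16)
Step 2: Sum ranks within each group.
R_1 = 38.5 (n_1 = 5)
R_2 = 23.5 (n_2 = 3)
R_3 = 28.5 (n_3 = 4)
R_4 = 45.5 (n_4 = 4)
Step 3: H = 12/(N(N+1)) * sum(R_i^2/n_i) - 3(N+1)
     = 12/(16*17) * (38.5^2/5 + 23.5^2/3 + 28.5^2/4 + 45.5^2/4) - 3*17
     = 0.044118 * 1201.16 - 51
     = 1.992279.
Step 4: Ties present; correction factor C = 1 - 12/(16^3 - 16) = 0.997059. Corrected H = 1.992279 / 0.997059 = 1.998156.
Step 5: Under H0, H ~ chi^2(3); p-value = 0.572789.
Step 6: alpha = 0.1. fail to reject H0.

H = 1.9982, df = 3, p = 0.572789, fail to reject H0.


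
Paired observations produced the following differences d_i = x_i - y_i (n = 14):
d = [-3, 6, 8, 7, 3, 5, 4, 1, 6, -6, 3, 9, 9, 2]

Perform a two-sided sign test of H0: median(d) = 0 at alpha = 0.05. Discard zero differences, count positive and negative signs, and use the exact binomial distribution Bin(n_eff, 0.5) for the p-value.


Step 1: Discard zero differences. Original n = 14; n_eff = number of nonzero differences = 14.
Nonzero differences (with sign): -3, +6, +8, +7, +3, +5, +4, +1, +6, -6, +3, +9, +9, +2
Step 2: Count signs: positive = 12, negative = 2.
Step 3: Under H0: P(positive) = 0.5, so the number of positives S ~ Bin(14, 0.5).
Step 4: Two-sided exact p-value = sum of Bin(14,0.5) probabilities at or below the observed probability = 0.012939.
Step 5: alpha = 0.05. reject H0.

n_eff = 14, pos = 12, neg = 2, p = 0.012939, reject H0.


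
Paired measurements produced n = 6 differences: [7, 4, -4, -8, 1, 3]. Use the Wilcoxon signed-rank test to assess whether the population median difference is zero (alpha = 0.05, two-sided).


Step 1: Drop any zero differences (none here) and take |d_i|.
|d| = [7, 4, 4, 8, 1, 3]
Step 2: Midrank |d_i| (ties get averaged ranks).
ranks: |7|->5, |4|->3.5, |4|->3.5, |8|->6, |1|->1, |3|->2
Step 3: Attach original signs; sum ranks with positive sign and with negative sign.
W+ = 5 + 3.5 + 1 + 2 = 11.5
W- = 3.5 + 6 = 9.5
(Check: W+ + W- = 21 should equal n(n+1)/2 = 21.)
Step 4: Test statistic W = min(W+, W-) = 9.5.
Step 5: Ties in |d|, so use the tie-corrected normal approximation.
        E[W] = n(n+1)/4 = 6*7/4 = 10.5.
        Tie groups: |d|=4 (t=2); sum(t^3 - t) = 6.
        Var[W] = n(n+1)(2n+1)/24 - sum(t^3-t)/48 = 546/24 - 6/48 = 22.625.
        z = (W - E[W]) / sqrt(Var[W]) = (9.5 - 10.5) / 4.7566 = -0.2102.
        Two-sided p = 2*Phi(z) = 0.833484.
Step 6: alpha = 0.05. fail to reject H0.

W+ = 11.5, W- = 9.5, W = min = 9.5, p = 0.833484, fail to reject H0.


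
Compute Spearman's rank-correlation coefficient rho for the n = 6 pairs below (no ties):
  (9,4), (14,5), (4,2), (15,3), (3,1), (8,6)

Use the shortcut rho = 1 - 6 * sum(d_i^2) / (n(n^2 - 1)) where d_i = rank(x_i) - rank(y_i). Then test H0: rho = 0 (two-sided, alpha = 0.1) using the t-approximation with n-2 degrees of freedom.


Step 1: Rank x and y separately (midranks; no ties here).
rank(x): 9->4, 14->5, 4->2, 15->6, 3->1, 8->3
rank(y): 4->4, 5->5, 2->2, 3->3, 1->1, 6->6
Step 2: d_i = R_x(i) - R_y(i); compute d_i^2.
  (4-4)^2=0, (5-5)^2=0, (2-2)^2=0, (6-3)^2=9, (1-1)^2=0, (3-6)^2=9
sum(d^2) = 18.
Step 3: rho = 1 - 6*18 / (6*(6^2 - 1)) = 1 - 108/210 = 0.485714.
Step 4: Under H0, t = rho * sqrt((n-2)/(1-rho^2)) = 1.1113 ~ t(4).
Step 5: Two-sided p-value from the t-distribution with 4 df = 0.328723.
Step 6: alpha = 0.1. fail to reject H0.

rho = 0.4857, p = 0.328723, fail to reject H0 at alpha = 0.1.
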